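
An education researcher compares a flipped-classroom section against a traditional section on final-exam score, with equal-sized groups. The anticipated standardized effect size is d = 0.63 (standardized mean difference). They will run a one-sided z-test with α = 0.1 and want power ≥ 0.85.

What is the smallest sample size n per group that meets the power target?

Set Φ(δ − 1.282) = 0.85; then δ − 1.282 = Φ⁻¹(0.85) = 1.036, giving δ = 2.318.
δ = d·√(n/2) ⇒ n = 2(δ/d)² = 2 × (2.318 / 0.63)² = 27.08.
Round up to the next whole unit.

n = 28 per group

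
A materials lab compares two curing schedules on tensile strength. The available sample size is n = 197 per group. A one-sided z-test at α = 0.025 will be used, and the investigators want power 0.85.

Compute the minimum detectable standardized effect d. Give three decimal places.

d ≈ 0.302

Need Φ(δ − 1.960) = 0.85, so δ = 1.960 + 1.036 = 2.996.
δ = d·√(n/2) ⇒ d = δ/√(n/2) = 2.996/√(197/2) = 0.3019.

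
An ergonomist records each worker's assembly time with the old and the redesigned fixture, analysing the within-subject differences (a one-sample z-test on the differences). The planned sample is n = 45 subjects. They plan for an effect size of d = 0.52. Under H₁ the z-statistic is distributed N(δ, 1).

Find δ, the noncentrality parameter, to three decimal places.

The noncentrality parameter scales effect size by the design's sample-size factor: δ = d·√n = 0.52 × √45 = 3.4883

δ ≈ 3.488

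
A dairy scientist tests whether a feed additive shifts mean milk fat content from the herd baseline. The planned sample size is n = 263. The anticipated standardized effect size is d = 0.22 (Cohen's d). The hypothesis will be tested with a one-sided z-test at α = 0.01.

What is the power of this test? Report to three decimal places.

Power ≈ 0.893

Noncentrality parameter: λ = d·√n = 0.22 × √263 = 3.5678
One-sided α = 0.01 → critical value z_{0.01} = 2.326.
Power = P(Z > 2.326 − λ) = Φ(1.241) = 0.8928.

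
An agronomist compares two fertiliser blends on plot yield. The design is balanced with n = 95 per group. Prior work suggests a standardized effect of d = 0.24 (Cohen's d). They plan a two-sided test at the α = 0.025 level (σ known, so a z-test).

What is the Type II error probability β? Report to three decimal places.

β ≈ 0.721

Noncentrality parameter: δ = d·√(n/2) = 0.24 × √(95/2) = 1.6541
Two-sided α = 0.025 → critical value z_{0.0125} = 2.241.
Power = Φ(δ − 2.241) + Φ(−δ − 2.241) = Φ(-0.587) + Φ(-3.895) = 0.2785 + 0.0000 = 0.2785.
Type II error: β = 1 − power = 1 − 0.2785 = 0.7215.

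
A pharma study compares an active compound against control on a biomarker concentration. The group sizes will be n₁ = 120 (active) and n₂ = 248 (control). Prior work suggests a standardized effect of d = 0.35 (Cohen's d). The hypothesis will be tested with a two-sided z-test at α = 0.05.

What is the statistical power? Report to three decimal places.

Noncentrality parameter: δ = d / √(1/n₁ + 1/n₂) = 0.35 / √(1/120 + 1/248) = 3.1475
Critical value for a two-sided test at α = 0.05: z_{α/2} = 1.960.
Power = Φ(δ − 1.960) + Φ(−δ − 1.960) = Φ(1.187) + Φ(-5.107) = 0.8825 + 0.0000 = 0.8825.

Power ≈ 0.882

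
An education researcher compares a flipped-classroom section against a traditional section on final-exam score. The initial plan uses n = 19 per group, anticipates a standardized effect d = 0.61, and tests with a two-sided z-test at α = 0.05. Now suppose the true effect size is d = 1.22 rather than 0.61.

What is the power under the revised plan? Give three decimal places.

With d = 1.22: δ = d·√(n/2) = 1.22 × √(19/2) = 3.7603. Critical value z_{0.025} = 1.960.
Revised power = Φ(δ − 1.960) + Φ(−δ − 1.960) = Φ(1.800) + Φ(-5.720) = 0.9641 + 0.0000 = 0.9641.

Power ≈ 0.964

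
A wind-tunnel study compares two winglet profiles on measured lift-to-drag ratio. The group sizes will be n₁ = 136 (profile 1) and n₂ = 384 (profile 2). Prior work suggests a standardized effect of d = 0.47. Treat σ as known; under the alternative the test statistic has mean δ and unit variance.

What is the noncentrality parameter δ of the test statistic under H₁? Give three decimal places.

δ = d / √(1/n₁ + 1/n₂) = 0.47 / √(1/136 + 1/384) = 4.7101

δ ≈ 4.710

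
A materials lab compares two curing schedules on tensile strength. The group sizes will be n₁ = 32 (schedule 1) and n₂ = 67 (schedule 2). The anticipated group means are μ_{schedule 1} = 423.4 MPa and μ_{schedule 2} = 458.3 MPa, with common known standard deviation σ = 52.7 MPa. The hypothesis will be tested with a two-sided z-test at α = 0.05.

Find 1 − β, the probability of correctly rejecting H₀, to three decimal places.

Power ≈ 0.869

Standardized effect: d = |μ_{schedule 1} − μ_{schedule 2}| / σ = |423.4 − 458.3| / 52.7 = 0.6622
Noncentrality parameter: δ = d / √(1/n₁ + 1/n₂) = 0.6622 / √(1/32 + 1/67) = 3.0818
Critical value for a two-sided test at α = 0.05: z_{α/2} = 1.960.
Power = Φ(δ − 1.960) + Φ(−δ − 1.960) = Φ(1.122) + Φ(-5.042) = 0.8690 + 0.0000 = 0.8690.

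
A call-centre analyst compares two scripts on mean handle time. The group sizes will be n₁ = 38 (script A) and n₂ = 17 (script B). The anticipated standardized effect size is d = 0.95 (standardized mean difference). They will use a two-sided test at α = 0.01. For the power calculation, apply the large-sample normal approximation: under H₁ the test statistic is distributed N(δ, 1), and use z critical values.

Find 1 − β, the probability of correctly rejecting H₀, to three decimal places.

Noncentrality parameter: δ = d / √(1/n₁ + 1/n₂) = 0.95 / √(1/38 + 1/17) = 3.2558
Critical value for a two-sided test at α = 0.01: z_{α/2} = 2.576.
Power = Φ(δ − 2.576) + Φ(−δ − 2.576) = Φ(0.680) + Φ(-5.832) = 0.7517 + 0.0000 = 0.7517.

Power ≈ 0.752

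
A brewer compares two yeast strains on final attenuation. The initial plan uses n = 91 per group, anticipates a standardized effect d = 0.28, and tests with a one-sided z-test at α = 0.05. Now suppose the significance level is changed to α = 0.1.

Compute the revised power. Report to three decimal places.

δ = d·√(n/2) = 0.28 × √(91/2) = 1.8887 (unchanged). New critical value: z_{0.1} = 1.282.
Revised power = P(Z > 1.282 − δ) = Φ(0.607) = 0.7281.

Power ≈ 0.728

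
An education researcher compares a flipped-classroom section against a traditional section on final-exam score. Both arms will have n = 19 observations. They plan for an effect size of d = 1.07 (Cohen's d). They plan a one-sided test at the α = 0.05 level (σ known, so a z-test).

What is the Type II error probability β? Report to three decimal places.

β ≈ 0.049

Noncentrality parameter: δ = d·√(n/2) = 1.07 × √(19/2) = 3.2980
Critical value for a one-sided test at α = 0.05: z_α = 1.645.
Power = P(Z > 1.645 − δ) = Φ(1.653) = 0.9508.
Type II error: β = 1 − power = 1 − 0.9508 = 0.0492.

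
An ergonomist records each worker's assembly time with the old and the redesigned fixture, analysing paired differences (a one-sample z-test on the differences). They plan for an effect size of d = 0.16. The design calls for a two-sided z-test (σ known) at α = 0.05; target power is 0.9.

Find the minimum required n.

n = 411

For power 0.9 need Φ(δ − z_{0.025}) = 0.9, so δ = z_{0.025} + z_{0.10} = 1.960 + 1.282 = 3.242.
(The Φ(−δ − z_{α/2}) term is vanishingly small for δ > 0 and is dropped in the standard sample-size formula.)
δ = d·√n ⇒ n = (δ/d)² = (3.242 / 0.16)² = 410.45.
Round up to the next whole unit.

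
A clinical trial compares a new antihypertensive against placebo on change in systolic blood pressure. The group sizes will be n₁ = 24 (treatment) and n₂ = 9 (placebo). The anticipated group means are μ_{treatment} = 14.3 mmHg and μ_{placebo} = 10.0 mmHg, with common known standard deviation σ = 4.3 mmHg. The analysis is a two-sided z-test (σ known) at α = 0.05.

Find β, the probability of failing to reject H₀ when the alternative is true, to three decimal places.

Standardized effect: d = |μ_{treatment} − μ_{placebo}| / σ = |14.3 − 10.0| / 4.3 = 1.0000
Noncentrality parameter: δ = d / √(1/n₁ + 1/n₂) = 1.0000 / √(1/24 + 1/9) = 2.5584
Critical value for a two-sided test at α = 0.05: z_{α/2} = 1.960.
Power = Φ(δ − 1.960) + Φ(−δ − 1.960) = Φ(0.598) + Φ(-4.518) = 0.7252 + 0.0000 = 0.7252.
Type II error: β = 1 − power = 1 − 0.7252 = 0.2748.

β ≈ 0.275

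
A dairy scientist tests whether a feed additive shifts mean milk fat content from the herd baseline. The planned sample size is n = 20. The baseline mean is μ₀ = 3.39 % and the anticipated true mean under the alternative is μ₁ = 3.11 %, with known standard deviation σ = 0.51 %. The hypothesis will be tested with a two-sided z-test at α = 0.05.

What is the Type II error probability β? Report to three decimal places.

β ≈ 0.310

Standardized effect: d = |μ₁ − μ₀| / σ = |3.11 − 3.39| / 0.51 = 0.5490
Noncentrality parameter: δ = d·√n = 0.5490 × √20 = 2.4553
Two-sided α = 0.05 → critical value z_{0.025} = 1.960.
Power = Φ(δ − 1.960) + Φ(−δ − 1.960) = Φ(0.495) + Φ(-4.415) = 0.6898 + 0.0000 = 0.6898.
Type II error: β = 1 − power = 1 − 0.6898 = 0.3102.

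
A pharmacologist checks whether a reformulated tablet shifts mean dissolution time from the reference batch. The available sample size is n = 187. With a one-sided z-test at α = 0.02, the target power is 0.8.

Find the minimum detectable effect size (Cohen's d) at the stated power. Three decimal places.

Required noncentrality: δ = z_{0.02} + z_{0.20} = 2.054 + 0.842 = 2.895.
δ = d·√n ⇒ d = δ/√n = 2.895/√187 = 0.2117.

d ≈ 0.212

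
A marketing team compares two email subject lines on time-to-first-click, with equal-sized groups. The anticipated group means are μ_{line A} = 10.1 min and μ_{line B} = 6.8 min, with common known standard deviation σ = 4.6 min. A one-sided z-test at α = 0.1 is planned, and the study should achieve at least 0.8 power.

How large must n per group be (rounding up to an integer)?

Standardized effect: d = |μ_{line A} − μ_{line B}| / σ = |10.1 − 6.8| / 4.6 = 0.7174
For power 0.8 need Φ(δ − z_{0.1}) = 0.8, so δ = z_{0.1} + z_{0.20} = 1.282 + 0.842 = 2.123.
δ = d·√(n/2) ⇒ n = 2(δ/d)² = 2 × (2.123 / 0.7174)² = 17.52.
Rounding up, n = 18 per group.

n = 18 per group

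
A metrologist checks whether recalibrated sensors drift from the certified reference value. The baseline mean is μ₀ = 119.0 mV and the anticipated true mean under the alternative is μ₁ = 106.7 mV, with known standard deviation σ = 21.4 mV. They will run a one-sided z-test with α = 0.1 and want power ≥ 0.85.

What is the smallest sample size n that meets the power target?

n = 17

Standardized effect: d = |μ₁ − μ₀| / σ = |106.7 − 119.0| / 21.4 = 0.5748
Set Φ(δ − 1.282) = 0.85; then δ − 1.282 = Φ⁻¹(0.85) = 1.036, giving δ = 2.318.
δ = d·√n ⇒ n = (δ/d)² = (2.318 / 0.5748)² = 16.26.
Round up to the next whole unit.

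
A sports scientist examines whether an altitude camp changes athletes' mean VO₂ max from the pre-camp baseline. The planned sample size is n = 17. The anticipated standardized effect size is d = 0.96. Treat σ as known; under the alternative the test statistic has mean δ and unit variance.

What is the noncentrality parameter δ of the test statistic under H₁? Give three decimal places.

The noncentrality parameter scales effect size by the design's sample-size factor: δ = d·√n = 0.96 × √17 = 3.9582

δ ≈ 3.958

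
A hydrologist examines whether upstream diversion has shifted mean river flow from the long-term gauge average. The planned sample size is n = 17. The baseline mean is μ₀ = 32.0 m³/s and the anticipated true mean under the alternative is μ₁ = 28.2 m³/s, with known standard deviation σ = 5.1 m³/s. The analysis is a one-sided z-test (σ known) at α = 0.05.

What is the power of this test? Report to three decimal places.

Power ≈ 0.923

Standardized effect: d = |μ₁ − μ₀| / σ = |28.2 − 32.0| / 5.1 = 0.7451
Noncentrality parameter: δ = d·√n = 0.7451 × √17 = 3.0721
One-sided α = 0.05 → critical value z_{0.05} = 1.645.
Power = P(Z > 1.645 − δ) = Φ(1.427) = 0.9232.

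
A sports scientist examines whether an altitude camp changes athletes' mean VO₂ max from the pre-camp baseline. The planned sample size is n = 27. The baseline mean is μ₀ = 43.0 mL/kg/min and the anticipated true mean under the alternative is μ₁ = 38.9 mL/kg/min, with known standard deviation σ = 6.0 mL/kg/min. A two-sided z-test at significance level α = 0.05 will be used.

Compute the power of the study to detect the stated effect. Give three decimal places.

Standardized effect: d = |μ₁ − μ₀| / σ = |38.9 − 43.0| / 6.0 = 0.6833
Noncentrality parameter: λ = d·√n = 0.6833 × √27 = 3.5507
Critical value for a two-sided test at α = 0.05: z_{α/2} = 1.960.
Power = Φ(λ − 1.960) + Φ(−λ − 1.960) = Φ(1.591) + Φ(-5.511) = 0.9442 + 0.0000 = 0.9442.

Power ≈ 0.944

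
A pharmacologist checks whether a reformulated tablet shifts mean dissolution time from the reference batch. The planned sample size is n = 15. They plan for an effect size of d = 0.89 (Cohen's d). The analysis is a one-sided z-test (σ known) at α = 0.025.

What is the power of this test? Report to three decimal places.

Power ≈ 0.931

Noncentrality parameter: δ = d·√n = 0.89 × √15 = 3.4470
Critical value for a one-sided test at α = 0.025: z_α = 1.960.
Power = P(Z > 1.960 − δ) = Φ(1.487) = 0.9315.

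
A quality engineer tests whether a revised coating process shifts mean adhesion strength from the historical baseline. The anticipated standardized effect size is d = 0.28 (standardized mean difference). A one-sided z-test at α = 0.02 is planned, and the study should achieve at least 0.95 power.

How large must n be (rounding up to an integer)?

For power 0.95 need Φ(δ − z_{0.02}) = 0.95, so δ = z_{0.02} + z_{0.05} = 2.054 + 1.645 = 3.699.
δ = d·√n ⇒ n = (δ/d)² = (3.699 / 0.28)² = 174.49.
Rounding up, n = 175.

n = 175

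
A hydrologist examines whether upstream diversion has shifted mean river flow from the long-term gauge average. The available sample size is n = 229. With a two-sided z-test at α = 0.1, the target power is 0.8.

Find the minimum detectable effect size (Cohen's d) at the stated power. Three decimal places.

d ≈ 0.164

Need Φ(δ − 1.645) = 0.8, so δ = 1.645 + 0.842 = 2.486.
(The second rejection-region term Φ(−δ − z_{α/2}) is negligible and dropped.)
δ = d·√n ⇒ d = δ/√n = 2.486/√229 = 0.1643.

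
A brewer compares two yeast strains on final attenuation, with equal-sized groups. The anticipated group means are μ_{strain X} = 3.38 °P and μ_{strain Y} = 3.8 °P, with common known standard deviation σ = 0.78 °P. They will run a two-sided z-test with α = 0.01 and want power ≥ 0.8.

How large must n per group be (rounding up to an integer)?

Standardized effect: d = |μ_{strain X} − μ_{strain Y}| / σ = |3.38 − 3.8| / 0.78 = 0.5385
Set Φ(δ − 2.576) = 0.8; then δ − 2.576 = Φ⁻¹(0.8) = 0.842, giving δ = 3.417.
(Ignoring the negligible lower-tail rejection probability gives the usual closed-form inversion.)
δ = d·√(n/2) ⇒ n = 2(δ/d)² = 2 × (3.417 / 0.5385)² = 80.56.
Rounding up, n = 81 per group.

n = 81 per group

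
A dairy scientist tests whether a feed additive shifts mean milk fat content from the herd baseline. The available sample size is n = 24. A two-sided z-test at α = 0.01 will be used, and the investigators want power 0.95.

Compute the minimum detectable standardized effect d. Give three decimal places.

d ≈ 0.862

Required noncentrality: δ = z_{0.005} + z_{0.05} = 2.576 + 1.645 = 4.221.
(Lower-tail contribution to power is negligible for δ > 0.)
δ = d·√n ⇒ d = δ/√n = 4.221/√24 = 0.8615.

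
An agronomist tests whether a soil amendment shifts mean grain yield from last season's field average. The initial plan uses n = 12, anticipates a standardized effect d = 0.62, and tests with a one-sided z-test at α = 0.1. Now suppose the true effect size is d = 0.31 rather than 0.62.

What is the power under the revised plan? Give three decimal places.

Power ≈ 0.418

With d = 0.31: δ = d·√n = 0.31 × √12 = 1.0739. Critical value z_{0.1} = 1.282.
Revised power = Φ(δ − 1.282) = Φ(-0.208) = 0.4177.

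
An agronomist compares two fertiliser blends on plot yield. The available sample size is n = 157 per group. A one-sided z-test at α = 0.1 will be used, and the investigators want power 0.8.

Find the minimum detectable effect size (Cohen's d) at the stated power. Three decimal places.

d ≈ 0.240

Required noncentrality: δ = z_{0.1} + z_{0.20} = 1.282 + 0.842 = 2.123.
δ = d·√(n/2) ⇒ d = δ/√(n/2) = 2.123/√(157/2) = 0.2396.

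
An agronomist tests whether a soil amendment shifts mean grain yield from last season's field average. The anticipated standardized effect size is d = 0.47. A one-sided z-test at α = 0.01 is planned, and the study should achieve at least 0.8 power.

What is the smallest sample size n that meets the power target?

Set Φ(δ − 2.326) = 0.8; then δ − 2.326 = Φ⁻¹(0.8) = 0.842, giving δ = 3.168.
δ = d·√n ⇒ n = (δ/d)² = (3.168 / 0.47)² = 45.43.
Rounding up, n = 46.

n = 46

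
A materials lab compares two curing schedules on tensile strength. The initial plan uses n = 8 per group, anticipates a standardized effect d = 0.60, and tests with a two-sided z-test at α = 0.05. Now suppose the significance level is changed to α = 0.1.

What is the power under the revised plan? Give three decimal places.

Power ≈ 0.330

δ = d·√(n/2) = 0.60 × √(8/2) = 1.2000 (unchanged). New critical value: z_{0.05} = 1.645.
Revised power = Φ(δ − 1.645) + Φ(−δ − 1.645) = Φ(-0.445) + Φ(-2.845) = 0.3282 + 0.0022 = 0.3304.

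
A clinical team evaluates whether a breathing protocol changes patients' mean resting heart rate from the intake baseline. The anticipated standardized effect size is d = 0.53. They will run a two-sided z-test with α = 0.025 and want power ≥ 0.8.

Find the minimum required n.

For power 0.8 need Φ(δ − z_{0.0125}) = 0.8, so δ = z_{0.0125} + z_{0.20} = 2.241 + 0.842 = 3.083.
(The Φ(−δ − z_{α/2}) term is vanishingly small for δ > 0 and is dropped in the standard sample-size formula.)
δ = d·√n ⇒ n = (δ/d)² = (3.083 / 0.53)² = 33.84.
Round up to the next whole unit.

n = 34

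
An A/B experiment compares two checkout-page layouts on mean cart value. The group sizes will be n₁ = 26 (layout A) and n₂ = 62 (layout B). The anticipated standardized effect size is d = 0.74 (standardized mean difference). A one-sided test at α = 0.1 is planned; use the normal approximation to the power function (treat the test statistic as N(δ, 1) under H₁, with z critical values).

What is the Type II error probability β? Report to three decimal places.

Noncentrality parameter: δ = d / √(1/n₁ + 1/n₂) = 0.74 / √(1/26 + 1/62) = 3.1672
One-sided α = 0.1 → critical value z_{0.1} = 1.282.
Power = P(Z > 1.282 − δ) = Φ(1.886) = 0.9703.
Type II error: β = 1 − power = 1 − 0.9703 = 0.0297.

β ≈ 0.030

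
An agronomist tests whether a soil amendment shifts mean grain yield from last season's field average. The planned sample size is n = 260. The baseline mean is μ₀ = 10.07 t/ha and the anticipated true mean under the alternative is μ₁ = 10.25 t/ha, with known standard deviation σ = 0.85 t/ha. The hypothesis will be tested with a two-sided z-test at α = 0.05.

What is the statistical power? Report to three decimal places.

Power ≈ 0.927

Standardized effect: d = |μ₁ − μ₀| / σ = |10.25 − 10.07| / 0.85 = 0.2118
Noncentrality parameter: δ = d·√n = 0.2118 × √260 = 3.4146
Critical value for a two-sided test at α = 0.05: z_{α/2} = 1.960.
Power = Φ(δ − 1.960) + Φ(−δ − 1.960) = Φ(1.455) + Φ(-5.375) = 0.9271 + 0.0000 = 0.9271.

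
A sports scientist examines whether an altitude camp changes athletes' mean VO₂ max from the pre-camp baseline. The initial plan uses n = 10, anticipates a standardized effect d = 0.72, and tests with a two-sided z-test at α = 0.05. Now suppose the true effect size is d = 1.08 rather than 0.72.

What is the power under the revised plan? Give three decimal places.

Power ≈ 0.927

With d = 1.08: δ = d·√n = 1.08 × √10 = 3.4153. Critical value z_{0.025} = 1.960.
Revised power = Φ(δ − 1.960) + Φ(−δ − 1.960) = Φ(1.455) + Φ(-5.375) = 0.9272 + 0.0000 = 0.9272.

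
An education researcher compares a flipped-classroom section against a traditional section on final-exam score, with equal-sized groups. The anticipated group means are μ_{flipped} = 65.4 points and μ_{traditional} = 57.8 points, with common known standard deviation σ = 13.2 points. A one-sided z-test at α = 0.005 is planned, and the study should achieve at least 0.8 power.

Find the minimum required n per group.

Standardized effect: d = |μ_{flipped} − μ_{traditional}| / σ = |65.4 − 57.8| / 13.2 = 0.5758
For power 0.8 need Φ(δ − z_{0.005}) = 0.8, so δ = z_{0.005} + z_{0.20} = 2.576 + 0.842 = 3.417.
δ = d·√(n/2) ⇒ n = 2(δ/d)² = 2 × (3.417 / 0.5758)² = 70.46.
Rounding up, n = 71 per group.

n = 71 per group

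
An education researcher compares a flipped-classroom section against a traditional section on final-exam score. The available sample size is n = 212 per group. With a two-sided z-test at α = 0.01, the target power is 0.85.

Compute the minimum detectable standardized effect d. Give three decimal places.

d ≈ 0.351

Need Φ(δ − 2.576) = 0.85, so δ = 2.576 + 1.036 = 3.612.
(The second rejection-region term Φ(−δ − z_{α/2}) is negligible and dropped.)
δ = d·√(n/2) ⇒ d = δ/√(n/2) = 3.612/√(212/2) = 0.3509.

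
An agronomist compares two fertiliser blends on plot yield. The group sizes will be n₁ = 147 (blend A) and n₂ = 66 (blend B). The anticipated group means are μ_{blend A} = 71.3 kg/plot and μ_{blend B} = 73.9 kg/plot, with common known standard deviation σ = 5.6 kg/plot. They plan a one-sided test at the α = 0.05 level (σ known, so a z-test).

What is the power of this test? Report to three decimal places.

Power ≈ 0.932

Standardized effect: d = |μ_{blend A} − μ_{blend B}| / σ = |71.3 − 73.9| / 5.6 = 0.4643
Noncentrality parameter: δ = d / √(1/n₁ + 1/n₂) = 0.4643 / √(1/147 + 1/66) = 3.1335
Critical value for a one-sided test at α = 0.05: z_α = 1.645.
Power = Φ(δ − 1.645) = Φ(1.489) = 0.9317.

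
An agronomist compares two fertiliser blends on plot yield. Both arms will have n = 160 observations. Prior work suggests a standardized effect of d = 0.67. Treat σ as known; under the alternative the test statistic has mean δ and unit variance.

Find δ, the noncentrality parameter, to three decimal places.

δ ≈ 5.993

δ = d·√(n/2) = 0.67 × √(160/2) = 5.9927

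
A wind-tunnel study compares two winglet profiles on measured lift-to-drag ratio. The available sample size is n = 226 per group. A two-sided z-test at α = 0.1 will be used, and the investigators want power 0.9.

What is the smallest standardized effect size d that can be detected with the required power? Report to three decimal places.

Required noncentrality: δ = z_{0.05} + z_{0.10} = 1.645 + 1.282 = 2.926.
(The second rejection-region term Φ(−δ − z_{α/2}) is negligible and dropped.)
δ = d·√(n/2) ⇒ d = δ/√(n/2) = 2.926/√(226/2) = 0.2753.

d ≈ 0.275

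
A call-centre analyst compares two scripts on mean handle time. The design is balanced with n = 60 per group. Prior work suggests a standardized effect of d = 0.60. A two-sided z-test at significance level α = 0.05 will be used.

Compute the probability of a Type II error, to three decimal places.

β ≈ 0.092

Noncentrality parameter: δ = d·√(n/2) = 0.60 × √(60/2) = 3.2863
Critical value for a two-sided test at α = 0.05: z_{α/2} = 1.960.
Power = Φ(δ − 1.960) + Φ(−δ − 1.960) = Φ(1.326) + Φ(-5.246) = 0.9076 + 0.0000 = 0.9076.
Type II error: β = 1 − power = 1 − 0.9076 = 0.0924.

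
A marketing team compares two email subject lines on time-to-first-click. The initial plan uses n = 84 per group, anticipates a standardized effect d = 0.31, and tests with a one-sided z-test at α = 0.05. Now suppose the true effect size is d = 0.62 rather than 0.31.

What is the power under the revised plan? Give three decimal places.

With d = 0.62: δ = d·√(n/2) = 0.62 × √(84/2) = 4.0181. Critical value z_{0.05} = 1.645.
Revised power = P(Z > 1.645 − δ) = Φ(2.373) = 0.9912.

Power ≈ 0.991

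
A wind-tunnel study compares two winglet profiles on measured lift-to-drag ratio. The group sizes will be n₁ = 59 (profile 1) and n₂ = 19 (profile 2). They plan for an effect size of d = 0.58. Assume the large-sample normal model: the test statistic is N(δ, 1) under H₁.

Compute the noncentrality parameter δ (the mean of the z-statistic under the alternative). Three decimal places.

δ = d / √(1/n₁ + 1/n₂) = 0.58 / √(1/59 + 1/19) = 2.1988

δ ≈ 2.199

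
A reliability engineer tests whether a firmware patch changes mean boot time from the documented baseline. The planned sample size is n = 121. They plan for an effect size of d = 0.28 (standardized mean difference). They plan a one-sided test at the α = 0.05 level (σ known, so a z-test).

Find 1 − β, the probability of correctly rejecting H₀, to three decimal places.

Noncentrality parameter: δ = d·√n = 0.28 × √121 = 3.0800
One-sided α = 0.05 → critical value z_{0.05} = 1.645.
Power = P(Z > 1.645 − δ) = Φ(1.435) = 0.9244.

Power ≈ 0.924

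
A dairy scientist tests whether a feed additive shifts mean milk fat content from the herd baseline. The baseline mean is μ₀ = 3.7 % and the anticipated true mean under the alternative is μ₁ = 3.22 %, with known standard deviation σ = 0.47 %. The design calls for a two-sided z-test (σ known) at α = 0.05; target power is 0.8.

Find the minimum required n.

Standardized effect: d = |μ₁ − μ₀| / σ = |3.22 − 3.7| / 0.47 = 1.0213
For power 0.8 need Φ(δ − z_{0.025}) = 0.8, so δ = z_{0.025} + z_{0.20} = 1.960 + 0.842 = 2.802.
(The Φ(−δ − z_{α/2}) term is vanishingly small for δ > 0 and is dropped in the standard sample-size formula.)
δ = d·√n ⇒ n = (δ/d)² = (2.802 / 1.0213)² = 7.53.
Round up to the next whole unit.

n = 8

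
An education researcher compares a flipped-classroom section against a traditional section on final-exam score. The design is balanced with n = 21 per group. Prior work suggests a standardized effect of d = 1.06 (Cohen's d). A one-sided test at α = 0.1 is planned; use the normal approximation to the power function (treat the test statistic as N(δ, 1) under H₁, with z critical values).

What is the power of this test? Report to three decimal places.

Noncentrality parameter: δ = d·√(n/2) = 1.06 × √(21/2) = 3.4348
Critical value for a one-sided test at α = 0.1: z_α = 1.282.
Power = Φ(δ − 1.282) = Φ(2.153) = 0.9844.

Power ≈ 0.984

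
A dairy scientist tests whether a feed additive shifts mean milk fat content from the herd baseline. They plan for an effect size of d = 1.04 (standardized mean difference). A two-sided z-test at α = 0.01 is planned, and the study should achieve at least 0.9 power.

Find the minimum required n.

n = 14

For power 0.9 need Φ(δ − z_{0.005}) = 0.9, so δ = z_{0.005} + z_{0.10} = 2.576 + 1.282 = 3.857.
(The Φ(−δ − z_{α/2}) term is vanishingly small for δ > 0 and is dropped in the standard sample-size formula.)
δ = d·√n ⇒ n = (δ/d)² = (3.857 / 1.04)² = 13.76.
Round up to the next whole unit.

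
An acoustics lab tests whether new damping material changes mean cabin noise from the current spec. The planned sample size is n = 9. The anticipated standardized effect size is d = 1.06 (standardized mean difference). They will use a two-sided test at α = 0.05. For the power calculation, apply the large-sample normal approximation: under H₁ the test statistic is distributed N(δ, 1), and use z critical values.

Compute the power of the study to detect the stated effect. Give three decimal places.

Noncentrality parameter: δ = d·√n = 1.06 × √9 = 3.1800
Critical value for a two-sided test at α = 0.05: z_{α/2} = 1.960.
Power = Φ(δ − 1.960) + Φ(−δ − 1.960) = Φ(1.220) + Φ(-5.140) = 0.8888 + 0.0000 = 0.8888.

Power ≈ 0.889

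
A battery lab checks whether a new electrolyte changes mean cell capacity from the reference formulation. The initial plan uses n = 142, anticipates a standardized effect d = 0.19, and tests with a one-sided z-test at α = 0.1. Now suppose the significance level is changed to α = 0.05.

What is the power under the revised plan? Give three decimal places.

δ = d·√n = 0.19 × √142 = 2.2641 (unchanged). New critical value: z_{0.05} = 1.645.
Revised power = P(Z > 1.645 − δ) = Φ(0.619) = 0.7321.

Power ≈ 0.732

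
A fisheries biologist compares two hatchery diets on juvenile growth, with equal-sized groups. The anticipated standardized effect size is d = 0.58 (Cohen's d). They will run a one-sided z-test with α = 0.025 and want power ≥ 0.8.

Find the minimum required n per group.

Set Φ(δ − 1.960) = 0.8; then δ − 1.960 = Φ⁻¹(0.8) = 0.842, giving δ = 2.802.
δ = d·√(n/2) ⇒ n = 2(δ/d)² = 2 × (2.802 / 0.58)² = 46.66.
Rounding up, n = 47 per group.

n = 47 per group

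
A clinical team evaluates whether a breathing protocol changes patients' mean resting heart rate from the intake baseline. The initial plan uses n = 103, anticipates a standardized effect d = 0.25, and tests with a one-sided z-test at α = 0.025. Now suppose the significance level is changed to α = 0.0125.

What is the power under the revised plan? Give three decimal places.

Power ≈ 0.616

δ = d·√n = 0.25 × √103 = 2.5372 (unchanged). New critical value: z_{0.0125} = 2.241.
Revised power = Φ(δ − 2.241) = Φ(0.296) = 0.6163.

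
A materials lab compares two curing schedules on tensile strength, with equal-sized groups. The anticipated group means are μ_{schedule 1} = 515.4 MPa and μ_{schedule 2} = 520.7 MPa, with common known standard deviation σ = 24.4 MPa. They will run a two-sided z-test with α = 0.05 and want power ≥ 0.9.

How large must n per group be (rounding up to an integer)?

Standardized effect: d = |μ_{schedule 1} − μ_{schedule 2}| / σ = |515.4 − 520.7| / 24.4 = 0.2172
For power 0.9 need Φ(δ − z_{0.025}) = 0.9, so δ = z_{0.025} + z_{0.10} = 1.960 + 1.282 = 3.242.
(Ignoring the negligible lower-tail rejection probability gives the usual closed-form inversion.)
δ = d·√(n/2) ⇒ n = 2(δ/d)² = 2 × (3.242 / 0.2172)² = 445.40.
Rounding up, n = 446 per group.

n = 446 per group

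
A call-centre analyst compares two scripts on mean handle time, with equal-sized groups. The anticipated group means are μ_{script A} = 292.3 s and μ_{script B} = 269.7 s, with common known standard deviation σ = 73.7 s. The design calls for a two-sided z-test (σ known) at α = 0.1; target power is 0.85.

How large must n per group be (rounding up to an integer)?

Standardized effect: d = |μ_{script A} − μ_{script B}| / σ = |292.3 − 269.7| / 73.7 = 0.3066
For power 0.85 need Φ(δ − z_{0.05}) = 0.85, so δ = z_{0.05} + z_{0.15} = 1.645 + 1.036 = 2.681.
(The Φ(−δ − z_{α/2}) term is vanishingly small for δ > 0 and is dropped in the standard sample-size formula.)
δ = d·√(n/2) ⇒ n = 2(δ/d)² = 2 × (2.681 / 0.3066)² = 152.91.
Rounding up, n = 153 per group.

n = 153 per group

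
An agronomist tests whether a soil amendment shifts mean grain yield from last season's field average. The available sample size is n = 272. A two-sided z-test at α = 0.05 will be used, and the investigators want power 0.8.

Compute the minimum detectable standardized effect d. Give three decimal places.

Required noncentrality: δ = z_{0.025} + z_{0.20} = 1.960 + 0.842 = 2.802.
(The second rejection-region term Φ(−δ − z_{α/2}) is negligible and dropped.)
δ = d·√n ⇒ d = δ/√n = 2.802/√272 = 0.1699.

d ≈ 0.170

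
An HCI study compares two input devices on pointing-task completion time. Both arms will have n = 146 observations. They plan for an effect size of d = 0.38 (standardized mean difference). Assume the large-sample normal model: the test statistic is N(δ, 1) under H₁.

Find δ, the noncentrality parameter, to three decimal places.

The noncentrality parameter scales effect size by the design's sample-size factor: δ = d·√(n/2) = 0.38 × √(146/2) = 3.2467

δ ≈ 3.247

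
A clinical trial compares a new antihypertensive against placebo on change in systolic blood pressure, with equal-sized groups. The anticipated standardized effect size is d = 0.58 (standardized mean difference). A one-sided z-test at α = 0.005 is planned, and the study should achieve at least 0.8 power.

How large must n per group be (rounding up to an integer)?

n = 70 per group

For power 0.8 need Φ(δ − z_{0.005}) = 0.8, so δ = z_{0.005} + z_{0.20} = 2.576 + 0.842 = 3.417.
δ = d·√(n/2) ⇒ n = 2(δ/d)² = 2 × (3.417 / 0.58)² = 69.44.
Round up to the next whole unit.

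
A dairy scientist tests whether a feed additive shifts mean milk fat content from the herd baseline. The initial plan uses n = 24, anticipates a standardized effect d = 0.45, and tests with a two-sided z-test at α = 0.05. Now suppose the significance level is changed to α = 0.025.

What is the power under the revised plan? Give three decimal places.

δ = d·√n = 0.45 × √24 = 2.2045 (unchanged). New critical value: z_{0.0125} = 2.241.
Revised power = Φ(δ − 2.241) + Φ(−δ − 2.241) = Φ(-0.037) + Φ(-4.446) = 0.4853 + 0.0000 = 0.4853.

Power ≈ 0.485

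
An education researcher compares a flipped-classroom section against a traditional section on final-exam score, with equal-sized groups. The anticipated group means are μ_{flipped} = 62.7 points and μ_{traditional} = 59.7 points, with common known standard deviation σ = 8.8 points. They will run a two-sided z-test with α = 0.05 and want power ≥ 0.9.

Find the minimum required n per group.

n = 181 per group

Standardized effect: d = |μ_{flipped} − μ_{traditional}| / σ = |62.7 − 59.7| / 8.8 = 0.3409
Set Φ(δ − 1.960) = 0.9; then δ − 1.960 = Φ⁻¹(0.9) = 1.282, giving δ = 3.242.
(Ignoring the negligible lower-tail rejection probability gives the usual closed-form inversion.)
δ = d·√(n/2) ⇒ n = 2(δ/d)² = 2 × (3.242 / 0.3409)² = 180.82.
Round up to the next whole unit.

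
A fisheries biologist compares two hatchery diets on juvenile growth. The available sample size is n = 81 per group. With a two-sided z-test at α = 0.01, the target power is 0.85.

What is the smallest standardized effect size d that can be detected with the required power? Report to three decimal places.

d ≈ 0.568

Need Φ(δ − 2.576) = 0.85, so δ = 2.576 + 1.036 = 3.612.
(The second rejection-region term Φ(−δ − z_{α/2}) is negligible and dropped.)
δ = d·√(n/2) ⇒ d = δ/√(n/2) = 3.612/√(81/2) = 0.5676.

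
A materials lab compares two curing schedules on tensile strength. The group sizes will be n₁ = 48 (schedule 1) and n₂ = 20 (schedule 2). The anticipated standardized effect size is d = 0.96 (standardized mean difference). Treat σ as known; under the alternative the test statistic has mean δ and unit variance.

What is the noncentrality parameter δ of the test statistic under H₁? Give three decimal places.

The noncentrality parameter scales effect size by the design's sample-size factor: δ = d / √(1/n₁ + 1/n₂) = 0.96 / √(1/48 + 1/20) = 3.6071

δ ≈ 3.607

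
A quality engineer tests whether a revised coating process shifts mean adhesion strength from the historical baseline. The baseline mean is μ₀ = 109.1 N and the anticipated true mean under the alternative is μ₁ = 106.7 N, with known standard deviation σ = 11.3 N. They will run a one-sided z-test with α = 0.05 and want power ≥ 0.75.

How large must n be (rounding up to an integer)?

n = 120

Standardized effect: d = |μ₁ − μ₀| / σ = |106.7 − 109.1| / 11.3 = 0.2124
Set Φ(δ − 1.645) = 0.75; then δ − 1.645 = Φ⁻¹(0.75) = 0.674, giving δ = 2.319.
δ = d·√n ⇒ n = (δ/d)² = (2.319 / 0.2124)² = 119.25.
Rounding up, n = 120.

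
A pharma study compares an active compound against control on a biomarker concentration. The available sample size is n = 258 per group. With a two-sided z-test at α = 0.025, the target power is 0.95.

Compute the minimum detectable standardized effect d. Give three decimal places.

Required noncentrality: δ = z_{0.0125} + z_{0.05} = 2.241 + 1.645 = 3.886.
(The second rejection-region term Φ(−δ − z_{α/2}) is negligible and dropped.)
δ = d·√(n/2) ⇒ d = δ/√(n/2) = 3.886/√(258/2) = 0.3422.

d ≈ 0.342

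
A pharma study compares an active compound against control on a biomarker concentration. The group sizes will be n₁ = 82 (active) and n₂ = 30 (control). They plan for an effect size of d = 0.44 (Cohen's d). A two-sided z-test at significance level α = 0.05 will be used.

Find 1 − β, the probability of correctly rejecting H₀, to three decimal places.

Noncentrality parameter: δ = d / √(1/n₁ + 1/n₂) = 0.44 / √(1/82 + 1/30) = 2.0621
Critical value for a two-sided test at α = 0.05: z_{α/2} = 1.960.
Power = Φ(δ − 1.960) + Φ(−δ − 1.960) = Φ(0.102) + Φ(-4.022) = 0.5407 + 0.0000 = 0.5407.

Power ≈ 0.541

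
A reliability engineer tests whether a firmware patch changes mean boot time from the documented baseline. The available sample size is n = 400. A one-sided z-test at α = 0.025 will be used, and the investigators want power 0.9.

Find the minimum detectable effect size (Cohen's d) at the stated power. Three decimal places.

Need Φ(δ − 1.960) = 0.9, so δ = 1.960 + 1.282 = 3.242.
δ = d·√n ⇒ d = δ/√n = 3.242/√400 = 0.1621.

d ≈ 0.162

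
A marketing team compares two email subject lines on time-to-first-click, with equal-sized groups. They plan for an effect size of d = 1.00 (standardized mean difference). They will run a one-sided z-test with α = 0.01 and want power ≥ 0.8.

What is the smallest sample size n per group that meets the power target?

n = 21 per group

Set Φ(δ − 2.326) = 0.8; then δ − 2.326 = Φ⁻¹(0.8) = 0.842, giving δ = 3.168.
δ = d·√(n/2) ⇒ n = 2(δ/d)² = 2 × (3.168 / 1.00)² = 20.07.
Rounding up, n = 21 per group.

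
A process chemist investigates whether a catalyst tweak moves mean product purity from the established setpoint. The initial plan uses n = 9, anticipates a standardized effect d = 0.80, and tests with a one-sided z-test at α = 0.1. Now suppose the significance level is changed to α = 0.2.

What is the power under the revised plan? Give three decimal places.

Power ≈ 0.940

δ = d·√n = 0.80 × √9 = 2.4000 (unchanged). New critical value: z_{0.2} = 0.842.
Revised power = P(Z > 0.842 − δ) = Φ(1.558) = 0.9404.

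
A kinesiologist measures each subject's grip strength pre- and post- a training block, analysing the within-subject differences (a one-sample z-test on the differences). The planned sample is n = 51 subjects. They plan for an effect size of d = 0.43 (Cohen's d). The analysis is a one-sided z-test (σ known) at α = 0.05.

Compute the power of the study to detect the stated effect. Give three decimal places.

Power ≈ 0.923

Noncentrality parameter: δ = d·√n = 0.43 × √51 = 3.0708
Critical value for a one-sided test at α = 0.05: z_α = 1.645.
Power = Φ(δ − 1.645) = Φ(1.426) = 0.9231.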